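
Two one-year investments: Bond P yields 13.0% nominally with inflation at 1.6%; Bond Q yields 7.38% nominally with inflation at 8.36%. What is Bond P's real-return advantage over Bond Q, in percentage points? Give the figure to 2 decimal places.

Bond P real return: 1.130/1.016 − 1 = 11.220%.
Bond Q real return: 1.0738/1.0836 − 1 = -0.904%.
Difference: 11.220 − (-0.904) = 12.124 pp.

12.12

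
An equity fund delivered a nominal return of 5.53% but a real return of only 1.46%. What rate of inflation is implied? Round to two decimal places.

4.01%

From (1+r_nom) = (1+r_real)(1+π), we get 1+π = (1 + 5.53%)/(1 + 1.46%) = 1.0553/1.0146 ≈ 1.04011.
So π ≈ 4.0114%.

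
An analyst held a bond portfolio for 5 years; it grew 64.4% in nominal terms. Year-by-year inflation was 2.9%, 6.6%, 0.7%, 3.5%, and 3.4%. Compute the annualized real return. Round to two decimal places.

6.82%

Cumulative inflation factor: 1.029 × 1.066 × 1.007 × 1.035 × 1.034 ≈ 1.18212.
Nominal growth factor: 1.64400. Real growth factor = 1.64400 / 1.18212 ≈ 1.39072.
Annualized: 1.39072^(1/5) − 1 ≈ 0.06819.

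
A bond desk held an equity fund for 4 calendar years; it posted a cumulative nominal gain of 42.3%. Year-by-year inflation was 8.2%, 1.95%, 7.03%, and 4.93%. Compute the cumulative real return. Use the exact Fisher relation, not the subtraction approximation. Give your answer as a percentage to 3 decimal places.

14.864%

Cumulative inflation factor: 1.082 × 1.0195 × 1.0703 × 1.0493 ≈ 1.23885.
Nominal growth factor: 1.42300. Real growth factor = 1.42300 / 1.23885 ≈ 1.14864.
Total real return ≈ 14.8643%.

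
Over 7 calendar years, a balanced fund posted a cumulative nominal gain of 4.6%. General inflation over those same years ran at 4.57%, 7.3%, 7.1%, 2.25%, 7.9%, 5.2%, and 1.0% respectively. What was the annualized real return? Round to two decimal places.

Cumulative inflation factor: 1.0457 × 1.073 × 1.071 × 1.0225 × 1.079 × 1.052 × 1.010 ≈ 1.40870.
Nominal growth factor: 1.04600. Real growth factor = 1.04600 / 1.40870 ≈ 0.74253.
Annualized: 0.74253^(1/7) − 1 ≈ -0.04164.

-4.16%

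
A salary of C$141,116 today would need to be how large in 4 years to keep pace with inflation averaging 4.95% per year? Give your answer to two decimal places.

C$171,200.89

Cumulative price-level factor: (1+4.95%)^4 ≈ 1.2131926532.
The nominal amount required is C$141,116 scaled up by that factor.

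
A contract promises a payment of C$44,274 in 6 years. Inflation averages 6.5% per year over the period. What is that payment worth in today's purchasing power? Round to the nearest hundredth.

Price-level factor over 6 years: (1 + 6.5%)^6 ≈ 1.4591422965.
Purchasing power today: C$44,274 divided by that factor.

C$30,342.48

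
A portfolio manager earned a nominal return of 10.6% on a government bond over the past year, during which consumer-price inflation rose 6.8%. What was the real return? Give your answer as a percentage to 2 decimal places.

3.56%

Real return via the Fisher equation: (1 + 10.6%)/(1 + 6.8%) − 1 = 1.106/1.068 − 1 ≈ 0.03558.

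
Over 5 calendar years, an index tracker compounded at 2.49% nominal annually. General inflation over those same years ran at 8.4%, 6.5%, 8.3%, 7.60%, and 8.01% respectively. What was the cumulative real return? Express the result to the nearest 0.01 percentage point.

Cumulative inflation factor: 1.084 × 1.065 × 1.083 × 1.0760 × 1.0801 ≈ 1.45306.
Nominal growth factor: 1.13086. Real growth factor = 1.13086 / 1.45306 ≈ 0.77826.
Total real return ≈ -22.1741%.

-22.17%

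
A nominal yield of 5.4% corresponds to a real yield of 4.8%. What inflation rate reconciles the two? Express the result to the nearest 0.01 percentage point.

0.57%

From (1+r_nom) = (1+r_real)(1+π), we get 1+π = (1 + 5.4%)/(1 + 4.8%) = 1.054/1.048 ≈ 1.00573.
So π ≈ 0.5725%.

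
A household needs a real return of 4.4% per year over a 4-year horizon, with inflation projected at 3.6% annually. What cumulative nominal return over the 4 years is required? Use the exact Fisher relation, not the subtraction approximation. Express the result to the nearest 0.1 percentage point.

36.8%

Required annual nominal rate: (1+4.4%)(1+3.6%) − 1 = 8.1584%.
Cumulative over 4 years: (1 + 0.081584)^4 − 1 ≈ 0.36849.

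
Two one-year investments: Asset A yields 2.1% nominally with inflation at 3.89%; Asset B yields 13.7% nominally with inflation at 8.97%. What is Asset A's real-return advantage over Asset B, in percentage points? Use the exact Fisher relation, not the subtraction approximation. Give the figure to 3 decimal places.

Asset A real return: 1.021/1.0389 − 1 = -1.7230%.
Asset B real return: 1.137/1.0897 − 1 = 4.3406%.
Difference: -1.7230 − 4.3406 = -6.0636 pp.

-6.064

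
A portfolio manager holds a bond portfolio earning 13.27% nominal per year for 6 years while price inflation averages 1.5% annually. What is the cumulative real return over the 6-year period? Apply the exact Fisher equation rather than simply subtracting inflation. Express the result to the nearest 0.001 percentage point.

93.149%

The annual real rate is (1+13.27%)/(1+1.5%) − 1 = 11.5961%.
Compounded over 6 years: (1 + 0.115961)^6 − 1 ≈ 0.93149.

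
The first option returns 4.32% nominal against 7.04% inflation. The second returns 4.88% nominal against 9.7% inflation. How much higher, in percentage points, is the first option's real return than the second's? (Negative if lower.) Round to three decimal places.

1.853

The first option real return: 1.0432/1.0704 − 1 = -2.5411%.
The second real return: 1.0488/1.097 − 1 = -4.3938%.
Difference: -2.5411 − (-4.3938) = 1.8527 pp.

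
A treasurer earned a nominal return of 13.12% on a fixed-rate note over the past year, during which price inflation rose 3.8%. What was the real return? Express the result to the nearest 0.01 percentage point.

8.98%

Real return via the Fisher equation: (1 + 13.12%)/(1 + 3.8%) − 1 = 1.1312/1.038 − 1 ≈ 0.08979.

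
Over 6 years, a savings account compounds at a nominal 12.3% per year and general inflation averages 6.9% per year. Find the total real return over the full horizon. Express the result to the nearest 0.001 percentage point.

34.404%

The annual real rate is (1+12.3%)/(1+6.9%) − 1 = 5.0514%.
Compounded over 6 years: (1 + 0.050514)^6 − 1 ≈ 0.34404.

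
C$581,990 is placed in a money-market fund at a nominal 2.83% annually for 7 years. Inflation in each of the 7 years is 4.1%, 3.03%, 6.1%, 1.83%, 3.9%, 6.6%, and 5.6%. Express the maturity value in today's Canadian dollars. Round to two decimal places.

Nominal value at maturity: C$581,990 × (1 + 2.83%)^7 ≈ C$707,545.50.
Price-level factor over 7 years: 1.041 × 1.0303 × 1.061 × 1.0183 × 1.039 × 1.066 × 1.056 ≈ 1.3553211869.
The maturity value deflated by that factor is the answer in today's purchasing power.

C$522,050.05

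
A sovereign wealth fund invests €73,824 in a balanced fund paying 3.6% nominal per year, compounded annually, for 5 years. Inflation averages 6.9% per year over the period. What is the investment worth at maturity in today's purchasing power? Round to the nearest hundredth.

€63,111.40

Nominal value at maturity: €73,824 × (1 + 3.6%)^5 ≈ €88,104.15.
Price-level factor over 5 years: (1 + 6.9%)^5 ≈ 1.3960099896.
The maturity value deflated by that factor is the answer in today's purchasing power.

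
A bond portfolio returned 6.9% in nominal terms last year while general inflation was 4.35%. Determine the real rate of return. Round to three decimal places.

2.444%

Real return via the Fisher equation: (1 + 6.9%)/(1 + 4.35%) − 1 = 1.069/1.0435 − 1 ≈ 0.02444.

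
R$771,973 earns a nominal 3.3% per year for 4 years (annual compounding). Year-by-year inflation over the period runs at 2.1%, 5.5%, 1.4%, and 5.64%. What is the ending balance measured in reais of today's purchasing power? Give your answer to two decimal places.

Nominal value at maturity: R$771,973 × (1 + 3.3%)^4 ≈ R$879,029.39.
Price-level factor over 4 years: 1.021 × 1.055 × 1.014 × 1.0564 ≈ 1.1538372336.
Dividing the nominal maturity value by the price-level factor gives the value in today's money.

R$761,831.36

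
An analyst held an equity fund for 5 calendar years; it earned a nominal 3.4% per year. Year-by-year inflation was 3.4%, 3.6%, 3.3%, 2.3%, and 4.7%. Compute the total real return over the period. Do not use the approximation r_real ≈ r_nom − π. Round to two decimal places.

-0.28%

Cumulative inflation factor: 1.034 × 1.036 × 1.033 × 1.023 × 1.047 ≈ 1.18523.
Nominal growth factor: 1.18196. Real growth factor = 1.18196 / 1.18523 ≈ 0.99724.
Total real return ≈ -0.2760%.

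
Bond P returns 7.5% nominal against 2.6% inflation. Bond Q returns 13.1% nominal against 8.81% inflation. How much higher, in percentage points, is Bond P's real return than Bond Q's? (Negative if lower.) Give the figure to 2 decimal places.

Bond P real return: 1.075/1.026 − 1 = 4.776%.
Bond Q real return: 1.131/1.0881 − 1 = 3.943%.
Difference: 4.776 − 3.943 = 0.833 pp.

0.83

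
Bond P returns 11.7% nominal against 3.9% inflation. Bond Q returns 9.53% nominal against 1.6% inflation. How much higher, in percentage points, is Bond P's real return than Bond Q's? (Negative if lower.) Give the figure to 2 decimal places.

Bond P real return: 1.117/1.039 − 1 = 7.507%.
Bond Q real return: 1.0953/1.016 − 1 = 7.805%.
Difference: 7.507 − 7.805 = -0.298 pp.

-0.30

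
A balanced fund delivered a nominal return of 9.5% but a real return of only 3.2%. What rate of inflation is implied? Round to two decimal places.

From (1+r_nom) = (1+r_real)(1+π), we get 1+π = (1 + 9.5%)/(1 + 3.2%) = 1.095/1.032 ≈ 1.06105.
So π ≈ 6.1047%.

6.10%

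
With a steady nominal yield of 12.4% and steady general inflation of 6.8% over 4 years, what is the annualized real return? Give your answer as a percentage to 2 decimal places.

With constant rates the annual real return is the same each year: (1+12.4%)/(1+6.8%) − 1 = 0.05243.

5.24%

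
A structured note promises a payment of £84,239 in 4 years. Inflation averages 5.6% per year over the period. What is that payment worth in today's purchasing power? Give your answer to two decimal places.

£67,741.92

Price-level factor over 4 years: (1 + 5.6%)^4 ≈ 1.2435282985.
Purchasing power today: £84,239 divided by that factor.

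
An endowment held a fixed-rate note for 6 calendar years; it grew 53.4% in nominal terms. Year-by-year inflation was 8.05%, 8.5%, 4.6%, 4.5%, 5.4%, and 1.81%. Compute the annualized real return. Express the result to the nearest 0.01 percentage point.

1.84%

Cumulative inflation factor: 1.0805 × 1.085 × 1.046 × 1.045 × 1.054 × 1.0181 ≈ 1.37510.
Nominal growth factor: 1.53400. Real growth factor = 1.53400 / 1.37510 ≈ 1.11556.
Annualized: 1.11556^(1/6) − 1 ≈ 0.01839.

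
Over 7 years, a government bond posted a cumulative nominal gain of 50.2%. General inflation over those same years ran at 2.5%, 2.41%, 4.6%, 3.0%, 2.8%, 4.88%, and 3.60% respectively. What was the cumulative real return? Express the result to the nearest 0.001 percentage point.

18.902%

Cumulative inflation factor: 1.025 × 1.0241 × 1.046 × 1.030 × 1.028 × 1.0488 × 1.0360 ≈ 1.26322.
Nominal growth factor: 1.50200. Real growth factor = 1.50200 / 1.26322 ≈ 1.18902.
Total real return ≈ 18.9020%.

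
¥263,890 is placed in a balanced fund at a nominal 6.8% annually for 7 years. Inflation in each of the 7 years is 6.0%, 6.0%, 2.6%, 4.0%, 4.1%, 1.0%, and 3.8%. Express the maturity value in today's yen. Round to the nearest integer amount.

¥319,639

Nominal value at maturity: ¥263,890 × (1 + 6.8%)^7 ≈ ¥418,236.
Price-level factor over 7 years: 1.060 × 1.060 × 1.026 × 1.040 × 1.041 × 1.010 × 1.038 ≈ 1.3084643287.
Dividing the nominal maturity value by the price-level factor gives the value in today's money.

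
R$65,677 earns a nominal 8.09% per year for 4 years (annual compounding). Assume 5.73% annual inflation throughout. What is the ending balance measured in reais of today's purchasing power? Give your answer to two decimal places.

Nominal value at maturity: R$65,677 × (1 + 8.09%)^4 ≈ R$89,651.05.
Price-level factor over 4 years: (1 + 5.73%)^4 ≈ 1.2496630501.
The maturity value deflated by that factor is the answer in today's purchasing power.

R$71,740.18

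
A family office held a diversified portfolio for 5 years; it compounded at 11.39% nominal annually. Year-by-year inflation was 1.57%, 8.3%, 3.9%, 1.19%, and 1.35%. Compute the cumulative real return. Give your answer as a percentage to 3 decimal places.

Cumulative inflation factor: 1.0157 × 1.083 × 1.039 × 1.0119 × 1.0135 ≈ 1.17212.
Nominal growth factor: 1.71487. Real growth factor = 1.71487 / 1.17212 ≈ 1.46305.
Total real return ≈ 46.3054%.

46.305%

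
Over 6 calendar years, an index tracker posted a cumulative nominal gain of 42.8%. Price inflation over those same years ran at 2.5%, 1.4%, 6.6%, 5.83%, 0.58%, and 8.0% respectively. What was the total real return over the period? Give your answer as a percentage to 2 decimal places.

Cumulative inflation factor: 1.025 × 1.014 × 1.066 × 1.0583 × 1.0058 × 1.080 ≈ 1.27369.
Nominal growth factor: 1.42800. Real growth factor = 1.42800 / 1.27369 ≈ 1.12115.
Total real return ≈ 12.1153%.

12.12%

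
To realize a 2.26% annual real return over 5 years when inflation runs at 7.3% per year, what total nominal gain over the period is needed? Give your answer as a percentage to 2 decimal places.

Required annual nominal rate: (1+2.26%)(1+7.3%) − 1 = 9.72498%.
Cumulative over 5 years: (1 + 0.0972498)^5 − 1 ≈ 0.59048.

59.05%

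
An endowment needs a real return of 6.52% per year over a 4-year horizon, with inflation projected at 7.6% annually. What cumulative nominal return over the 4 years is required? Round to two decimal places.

Required annual nominal rate: (1+6.52%)(1+7.6%) − 1 = 14.61552%.
Cumulative over 4 years: (1 + 0.1461552)^4 − 1 ≈ 0.72573.

72.57%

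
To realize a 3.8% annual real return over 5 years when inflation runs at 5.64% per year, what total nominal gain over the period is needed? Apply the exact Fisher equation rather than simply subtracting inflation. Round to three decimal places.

58.536%

Required annual nominal rate: (1+3.8%)(1+5.64%) − 1 = 9.65432%.
Cumulative over 5 years: (1 + 0.0965432)^5 − 1 ≈ 0.58536.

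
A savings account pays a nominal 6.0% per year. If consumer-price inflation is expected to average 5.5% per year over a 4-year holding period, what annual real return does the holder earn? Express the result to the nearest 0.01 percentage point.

With constant rates the annual real return is the same each year: (1+6.0%)/(1+5.5%) − 1 = 0.00474.

0.47%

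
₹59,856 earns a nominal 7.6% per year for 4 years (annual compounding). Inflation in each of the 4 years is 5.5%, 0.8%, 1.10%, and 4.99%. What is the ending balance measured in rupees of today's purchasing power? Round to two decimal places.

₹71,079.55

Nominal value at maturity: ₹59,856 × (1 + 7.6%)^4 ≈ ₹80,233.69.
Price-level factor over 4 years: 1.055 × 1.008 × 1.0110 × 1.0499 ≈ 1.1287872182.
The maturity value deflated by that factor is the answer in today's purchasing power.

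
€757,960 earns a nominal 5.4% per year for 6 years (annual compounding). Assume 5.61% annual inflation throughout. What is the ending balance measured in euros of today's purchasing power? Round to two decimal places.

Nominal value at maturity: €757,960 × (1 + 5.4%)^6 ≈ €1,039,178.02.
Price-level factor over 6 years: (1 + 5.61%)^6 ≈ 1.3874912588.
The maturity value deflated by that factor is the answer in today's purchasing power.

€748,961.85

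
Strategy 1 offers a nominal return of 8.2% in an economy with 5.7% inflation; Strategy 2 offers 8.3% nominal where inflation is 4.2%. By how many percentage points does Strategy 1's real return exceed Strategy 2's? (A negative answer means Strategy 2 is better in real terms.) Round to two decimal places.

-1.57

Strategy 1 real return: 1.082/1.057 − 1 = 2.365%.
Strategy 2 real return: 1.083/1.042 − 1 = 3.935%.
Difference: 2.365 − 3.935 = -1.570 pp.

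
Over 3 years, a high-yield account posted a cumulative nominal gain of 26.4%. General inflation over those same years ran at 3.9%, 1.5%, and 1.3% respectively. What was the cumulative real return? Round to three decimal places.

18.319%

Cumulative inflation factor: 1.039 × 1.015 × 1.013 ≈ 1.06829.
Nominal growth factor: 1.26400. Real growth factor = 1.26400 / 1.06829 ≈ 1.18319.
Total real return ≈ 18.3194%.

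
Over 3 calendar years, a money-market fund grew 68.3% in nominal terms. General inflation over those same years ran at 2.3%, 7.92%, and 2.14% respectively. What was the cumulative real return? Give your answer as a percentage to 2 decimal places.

49.25%

Cumulative inflation factor: 1.023 × 1.0792 × 1.0214 ≈ 1.12765.
Nominal growth factor: 1.68300. Real growth factor = 1.68300 / 1.12765 ≈ 1.49249.
Total real return ≈ 49.2487%.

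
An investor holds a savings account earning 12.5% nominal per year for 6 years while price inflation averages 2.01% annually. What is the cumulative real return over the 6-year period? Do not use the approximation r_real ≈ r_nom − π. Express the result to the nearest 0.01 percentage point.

79.91%

The annual real rate is (1+12.5%)/(1+2.01%) − 1 = 10.2833%.
Compounded over 6 years: (1 + 0.102833)^6 − 1 ≈ 0.79911.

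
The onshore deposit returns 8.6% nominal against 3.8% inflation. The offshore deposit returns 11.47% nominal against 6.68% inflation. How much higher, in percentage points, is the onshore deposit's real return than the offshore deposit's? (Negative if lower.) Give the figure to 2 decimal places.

The onshore deposit real return: 1.086/1.038 − 1 = 4.624%.
The offshore deposit real return: 1.1147/1.0668 − 1 = 4.490%.
Difference: 4.624 − 4.490 = 0.134 pp.

0.13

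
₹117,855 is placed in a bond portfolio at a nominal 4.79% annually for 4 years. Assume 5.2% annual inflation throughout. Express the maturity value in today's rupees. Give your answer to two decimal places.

₹116,028.43

Nominal value at maturity: ₹117,855 × (1 + 4.79%)^4 ≈ ₹142,110.89.
Price-level factor over 4 years: (1 + 5.2%)^4 ≈ 1.2247937436.
The maturity value deflated by that factor is the answer in today's purchasing power.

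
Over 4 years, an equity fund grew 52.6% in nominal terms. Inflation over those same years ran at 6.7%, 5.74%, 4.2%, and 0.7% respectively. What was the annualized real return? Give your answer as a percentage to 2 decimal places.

6.55%

Cumulative inflation factor: 1.067 × 1.0574 × 1.042 × 1.007 ≈ 1.18386.
Nominal growth factor: 1.52600. Real growth factor = 1.52600 / 1.18386 ≈ 1.28900.
Annualized: 1.28900^(1/4) − 1 ≈ 0.06552.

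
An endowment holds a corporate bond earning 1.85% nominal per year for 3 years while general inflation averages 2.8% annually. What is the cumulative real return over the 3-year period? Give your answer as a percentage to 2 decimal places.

-2.75%

The annual real rate is (1+1.85%)/(1+2.8%) − 1 = -0.9241%.
Compounded over 3 years: (1 + -0.009241)^3 − 1 ≈ -0.02747.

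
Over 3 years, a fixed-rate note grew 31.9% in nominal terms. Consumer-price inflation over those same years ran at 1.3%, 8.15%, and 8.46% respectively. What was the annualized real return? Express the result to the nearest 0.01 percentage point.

3.54%

Cumulative inflation factor: 1.013 × 1.0815 × 1.0846 ≈ 1.18824.
Nominal growth factor: 1.31900. Real growth factor = 1.31900 / 1.18824 ≈ 1.11004.
Annualized: 1.11004^(1/3) − 1 ≈ 0.03541.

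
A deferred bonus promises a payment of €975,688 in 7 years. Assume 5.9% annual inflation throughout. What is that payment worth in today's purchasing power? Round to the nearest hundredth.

€653,189.57

Price-level factor over 7 years: (1 + 5.9%)^7 ≈ 1.4937286838.
Purchasing power today: €975,688 divided by that factor.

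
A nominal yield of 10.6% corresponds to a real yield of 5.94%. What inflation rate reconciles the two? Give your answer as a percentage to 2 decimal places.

From (1+r_nom) = (1+r_real)(1+π), we get 1+π = (1 + 10.6%)/(1 + 5.94%) = 1.106/1.0594 ≈ 1.04399.
So π ≈ 4.3987%.

4.40%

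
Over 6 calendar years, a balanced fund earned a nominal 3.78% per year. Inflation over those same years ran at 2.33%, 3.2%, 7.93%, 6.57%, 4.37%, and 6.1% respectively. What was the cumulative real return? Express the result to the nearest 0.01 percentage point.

-7.12%

Cumulative inflation factor: 1.0233 × 1.032 × 1.0793 × 1.0657 × 1.0437 × 1.061 ≈ 1.34509.
Nominal growth factor: 1.24934. Real growth factor = 1.24934 / 1.34509 ≈ 0.92882.
Total real return ≈ -7.1181%.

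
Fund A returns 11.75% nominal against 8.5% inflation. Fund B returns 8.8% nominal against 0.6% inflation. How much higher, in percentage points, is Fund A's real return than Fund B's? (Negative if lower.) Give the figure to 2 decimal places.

Fund A real return: 1.1175/1.085 − 1 = 2.995%.
Fund B real return: 1.088/1.006 − 1 = 8.151%.
Difference: 2.995 − 8.151 = -5.156 pp.

-5.16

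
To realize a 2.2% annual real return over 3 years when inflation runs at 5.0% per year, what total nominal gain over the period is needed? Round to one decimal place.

23.6%

Required annual nominal rate: (1+2.2%)(1+5.0%) − 1 = 7.31%.
Cumulative over 3 years: (1 + 0.0731)^3 − 1 ≈ 0.23572.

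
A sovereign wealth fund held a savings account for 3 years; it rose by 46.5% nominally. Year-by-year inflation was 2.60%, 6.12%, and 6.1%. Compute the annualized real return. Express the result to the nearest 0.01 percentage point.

Cumulative inflation factor: 1.0260 × 1.0612 × 1.061 ≈ 1.15521.
Nominal growth factor: 1.46500. Real growth factor = 1.46500 / 1.15521 ≈ 1.26817.
Annualized: 1.26817^(1/3) − 1 ≈ 0.08241.

8.24%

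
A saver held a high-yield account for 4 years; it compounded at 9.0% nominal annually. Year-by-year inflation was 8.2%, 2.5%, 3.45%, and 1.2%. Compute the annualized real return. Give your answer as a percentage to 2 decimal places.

Cumulative inflation factor: 1.082 × 1.025 × 1.0345 × 1.012 ≈ 1.16108.
Nominal growth factor: 1.41158. Real growth factor = 1.41158 / 1.16108 ≈ 1.21575.
Annualized: 1.21575^(1/4) − 1 ≈ 0.05005.

5.01%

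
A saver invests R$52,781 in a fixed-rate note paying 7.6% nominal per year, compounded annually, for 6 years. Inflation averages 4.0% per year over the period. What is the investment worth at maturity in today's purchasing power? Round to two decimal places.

Nominal value at maturity: R$52,781 × (1 + 7.6%)^6 ≈ R$81,912.70.
Price-level factor over 6 years: (1 + 4.0%)^6 ≈ 1.2653190185.
The maturity value deflated by that factor is the answer in today's purchasing power.

R$64,736.80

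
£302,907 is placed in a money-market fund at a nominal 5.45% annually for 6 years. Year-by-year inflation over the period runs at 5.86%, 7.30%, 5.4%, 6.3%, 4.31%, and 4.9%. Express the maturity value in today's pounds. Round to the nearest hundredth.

Nominal value at maturity: £302,907 × (1 + 5.45%)^6 ≈ £416,474.88.
Price-level factor over 6 years: 1.0586 × 1.0730 × 1.054 × 1.063 × 1.0431 × 1.049 ≈ 1.3925375686.
Dividing the nominal maturity value by the price-level factor gives the value in today's money.

£299,076.23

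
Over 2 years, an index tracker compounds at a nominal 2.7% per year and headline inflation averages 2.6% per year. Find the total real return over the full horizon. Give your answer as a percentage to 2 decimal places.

The annual real rate is (1+2.7%)/(1+2.6%) − 1 = 0.0975%.
Compounded over 2 years: (1 + 0.000975)^2 − 1 ≈ 0.00195.

0.20%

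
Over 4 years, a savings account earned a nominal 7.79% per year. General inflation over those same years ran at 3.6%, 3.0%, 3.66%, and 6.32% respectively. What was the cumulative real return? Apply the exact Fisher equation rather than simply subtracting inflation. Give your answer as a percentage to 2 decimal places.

14.79%

Cumulative inflation factor: 1.036 × 1.030 × 1.0366 × 1.0632 ≈ 1.17604.
Nominal growth factor: 1.34994. Real growth factor = 1.34994 / 1.17604 ≈ 1.14786.
Total real return ≈ 14.7865%.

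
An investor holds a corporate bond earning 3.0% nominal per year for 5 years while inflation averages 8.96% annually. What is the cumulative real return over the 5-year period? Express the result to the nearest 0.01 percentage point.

The annual real rate is (1+3.0%)/(1+8.96%) − 1 = -5.4699%.
Compounded over 5 years: (1 + -0.054699)^5 − 1 ≈ -0.24517.

-24.52%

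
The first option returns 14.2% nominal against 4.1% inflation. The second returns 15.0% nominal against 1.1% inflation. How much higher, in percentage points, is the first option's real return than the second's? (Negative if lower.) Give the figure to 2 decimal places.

The first option real return: 1.142/1.041 − 1 = 9.702%.
The second real return: 1.150/1.011 − 1 = 13.749%.
Difference: 9.702 − 13.749 = -4.047 pp.

-4.05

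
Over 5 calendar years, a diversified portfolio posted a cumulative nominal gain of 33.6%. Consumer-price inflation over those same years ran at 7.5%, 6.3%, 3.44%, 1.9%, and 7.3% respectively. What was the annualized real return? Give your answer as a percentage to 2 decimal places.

Cumulative inflation factor: 1.075 × 1.063 × 1.0344 × 1.019 × 1.073 ≈ 1.29242.
Nominal growth factor: 1.33600. Real growth factor = 1.33600 / 1.29242 ≈ 1.03372.
Annualized: 1.03372^(1/5) − 1 ≈ 0.00665.

0.67%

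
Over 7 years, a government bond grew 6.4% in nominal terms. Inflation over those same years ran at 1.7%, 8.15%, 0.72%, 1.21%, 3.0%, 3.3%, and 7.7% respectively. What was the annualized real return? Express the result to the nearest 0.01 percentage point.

-2.66%

Cumulative inflation factor: 1.017 × 1.0815 × 1.0072 × 1.0121 × 1.030 × 1.033 × 1.077 ≈ 1.28481.
Nominal growth factor: 1.06400. Real growth factor = 1.06400 / 1.28481 ≈ 0.82814.
Annualized: 0.82814^(1/7) − 1 ≈ -0.02658.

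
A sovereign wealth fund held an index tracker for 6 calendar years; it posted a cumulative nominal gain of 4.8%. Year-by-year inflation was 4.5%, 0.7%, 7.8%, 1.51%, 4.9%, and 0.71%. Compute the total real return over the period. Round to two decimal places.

Cumulative inflation factor: 1.045 × 1.007 × 1.078 × 1.0151 × 1.049 × 1.0071 ≈ 1.21653.
Nominal growth factor: 1.04800. Real growth factor = 1.04800 / 1.21653 ≈ 0.86147.
Total real return ≈ -13.8531%.

-13.85%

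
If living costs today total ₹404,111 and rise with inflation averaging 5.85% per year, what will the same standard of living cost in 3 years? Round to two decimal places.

Cumulative price-level factor: (1+5.85%)^3 ≈ 1.1859669516.
The nominal amount required is ₹404,111 scaled up by that factor.

₹479,262.29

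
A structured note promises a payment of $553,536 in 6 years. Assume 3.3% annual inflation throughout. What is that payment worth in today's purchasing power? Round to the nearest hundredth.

$455,558.28

Price-level factor over 6 years: (1 + 3.3%)^6 ≈ 1.2150717649.
Purchasing power today: $553,536 divided by that factor.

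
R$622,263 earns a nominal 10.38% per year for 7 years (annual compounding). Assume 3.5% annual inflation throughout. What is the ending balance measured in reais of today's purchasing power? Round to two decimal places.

R$976,392.10

Nominal value at maturity: R$622,263 × (1 + 10.38%)^7 ≈ R$1,242,243.42.
Price-level factor over 7 years: (1 + 3.5%)^7 ≈ 1.2722792628.
Dividing the nominal maturity value by the price-level factor gives the value in today's money.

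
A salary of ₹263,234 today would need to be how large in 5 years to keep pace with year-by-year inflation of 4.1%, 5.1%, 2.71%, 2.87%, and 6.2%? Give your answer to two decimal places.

₹323,162.84

Cumulative price-level factor: 1.041 × 1.051 × 1.0271 × 1.0287 × 1.062 ≈ 1.2276637472.
The nominal amount required is ₹263,234 scaled up by that factor.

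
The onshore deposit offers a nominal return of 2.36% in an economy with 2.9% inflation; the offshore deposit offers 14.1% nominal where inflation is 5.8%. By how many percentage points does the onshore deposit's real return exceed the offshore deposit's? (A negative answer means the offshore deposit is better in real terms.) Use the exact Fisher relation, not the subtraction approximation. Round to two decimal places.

-8.37

The onshore deposit real return: 1.0236/1.029 − 1 = -0.525%.
The offshore deposit real return: 1.141/1.058 − 1 = 7.845%.
Difference: -0.525 − 7.845 = -8.370 pp.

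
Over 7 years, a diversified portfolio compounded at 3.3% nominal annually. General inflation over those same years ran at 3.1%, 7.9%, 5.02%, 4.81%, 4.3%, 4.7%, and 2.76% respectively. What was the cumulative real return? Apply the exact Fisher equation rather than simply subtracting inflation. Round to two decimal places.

Cumulative inflation factor: 1.031 × 1.079 × 1.0502 × 1.0481 × 1.043 × 1.047 × 1.0276 ≈ 1.37407.
Nominal growth factor: 1.25517. Real growth factor = 1.25517 / 1.37407 ≈ 0.91347.
Total real return ≈ -8.6534%.

-8.65%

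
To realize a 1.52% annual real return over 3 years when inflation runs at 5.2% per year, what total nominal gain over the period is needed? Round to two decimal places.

21.82%

Required annual nominal rate: (1+1.52%)(1+5.2%) − 1 = 6.79904%.
Cumulative over 3 years: (1 + 0.0679904)^3 − 1 ≈ 0.21815.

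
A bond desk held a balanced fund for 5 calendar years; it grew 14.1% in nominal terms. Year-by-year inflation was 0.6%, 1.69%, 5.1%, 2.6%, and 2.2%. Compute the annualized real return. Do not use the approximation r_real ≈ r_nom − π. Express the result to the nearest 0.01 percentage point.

Cumulative inflation factor: 1.006 × 1.0169 × 1.051 × 1.026 × 1.022 ≈ 1.12740.
Nominal growth factor: 1.14100. Real growth factor = 1.14100 / 1.12740 ≈ 1.01207.
Annualized: 1.01207^(1/5) − 1 ≈ 0.00240.

0.24%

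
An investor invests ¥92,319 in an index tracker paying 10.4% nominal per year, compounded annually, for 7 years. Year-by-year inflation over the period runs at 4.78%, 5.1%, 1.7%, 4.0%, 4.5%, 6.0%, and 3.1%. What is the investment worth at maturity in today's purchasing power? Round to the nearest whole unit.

¥138,726

Nominal value at maturity: ¥92,319 × (1 + 10.4%)^7 ≈ ¥184,533.
Price-level factor over 7 years: 1.0478 × 1.051 × 1.017 × 1.040 × 1.045 × 1.060 × 1.031 ≈ 1.3301977943.
Dividing the nominal maturity value by the price-level factor gives the value in today's money.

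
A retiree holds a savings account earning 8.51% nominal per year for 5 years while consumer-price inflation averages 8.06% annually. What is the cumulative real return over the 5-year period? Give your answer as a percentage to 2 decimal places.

2.10%

The annual real rate is (1+8.51%)/(1+8.06%) − 1 = 0.4164%.
Compounded over 5 years: (1 + 0.004164)^5 − 1 ≈ 0.02100.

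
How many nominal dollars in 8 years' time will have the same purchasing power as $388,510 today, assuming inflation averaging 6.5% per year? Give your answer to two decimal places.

Cumulative price-level factor: (1+6.5%)^8 ≈ 1.6549956713.
The nominal amount required is $388,510 scaled up by that factor.

$642,982.37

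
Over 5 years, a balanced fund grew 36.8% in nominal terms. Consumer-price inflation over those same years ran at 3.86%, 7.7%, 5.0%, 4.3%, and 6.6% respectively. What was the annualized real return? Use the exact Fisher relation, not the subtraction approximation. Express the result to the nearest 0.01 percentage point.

0.93%

Cumulative inflation factor: 1.0386 × 1.077 × 1.050 × 1.043 × 1.066 ≈ 1.30585.
Nominal growth factor: 1.36800. Real growth factor = 1.36800 / 1.30585 ≈ 1.04759.
Annualized: 1.04759^(1/5) − 1 ≈ 0.00934.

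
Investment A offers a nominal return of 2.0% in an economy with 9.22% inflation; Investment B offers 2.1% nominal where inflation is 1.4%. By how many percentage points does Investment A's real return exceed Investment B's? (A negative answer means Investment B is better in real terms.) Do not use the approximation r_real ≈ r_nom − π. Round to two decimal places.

-7.30

Investment A real return: 1.020/1.0922 − 1 = -6.611%.
Investment B real return: 1.021/1.014 − 1 = 0.690%.
Difference: -6.611 − 0.690 = -7.301 pp.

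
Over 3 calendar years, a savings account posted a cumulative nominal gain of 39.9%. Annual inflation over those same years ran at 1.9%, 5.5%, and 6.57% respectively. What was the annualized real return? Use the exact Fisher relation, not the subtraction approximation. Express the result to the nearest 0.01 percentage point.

Cumulative inflation factor: 1.019 × 1.055 × 1.0657 ≈ 1.14568.
Nominal growth factor: 1.39900. Real growth factor = 1.39900 / 1.14568 ≈ 1.22111.
Annualized: 1.22111^(1/3) − 1 ≈ 0.06885.

6.89%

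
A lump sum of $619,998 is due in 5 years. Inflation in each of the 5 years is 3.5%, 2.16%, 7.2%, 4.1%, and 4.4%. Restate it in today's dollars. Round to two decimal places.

Price-level factor over 5 years: 1.035 × 1.0216 × 1.072 × 1.041 × 1.044 ≈ 1.2318767188.
Purchasing power today: $619,998 divided by that factor.

$503,295.49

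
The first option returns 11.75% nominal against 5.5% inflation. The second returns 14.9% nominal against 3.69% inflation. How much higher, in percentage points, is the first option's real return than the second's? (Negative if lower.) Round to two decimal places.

-4.89

The first option real return: 1.1175/1.055 − 1 = 5.924%.
The second real return: 1.149/1.0369 − 1 = 10.811%.
Difference: 5.924 − 10.811 = -4.887 pp.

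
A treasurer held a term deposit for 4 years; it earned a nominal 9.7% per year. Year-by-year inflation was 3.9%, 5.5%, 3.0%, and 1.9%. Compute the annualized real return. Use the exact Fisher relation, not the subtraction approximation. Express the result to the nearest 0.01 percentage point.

Cumulative inflation factor: 1.039 × 1.055 × 1.030 × 1.019 ≈ 1.15048.
Nominal growth factor: 1.44819. Real growth factor = 1.44819 / 1.15048 ≈ 1.25877.
Annualized: 1.25877^(1/4) − 1 ≈ 0.05922.

5.92%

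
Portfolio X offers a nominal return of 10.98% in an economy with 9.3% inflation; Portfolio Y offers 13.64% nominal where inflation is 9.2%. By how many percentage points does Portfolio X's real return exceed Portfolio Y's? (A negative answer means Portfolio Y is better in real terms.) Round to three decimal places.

Portfolio X real return: 1.1098/1.093 − 1 = 1.5371%.
Portfolio Y real return: 1.1364/1.092 − 1 = 4.0659%.
Difference: 1.5371 − 4.0659 = -2.5288 pp.

-2.529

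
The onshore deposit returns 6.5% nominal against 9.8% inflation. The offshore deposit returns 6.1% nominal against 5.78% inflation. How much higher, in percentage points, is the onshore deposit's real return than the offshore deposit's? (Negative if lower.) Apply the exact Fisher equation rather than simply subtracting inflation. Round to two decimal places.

The onshore deposit real return: 1.065/1.098 − 1 = -3.005%.
The offshore deposit real return: 1.061/1.0578 − 1 = 0.303%.
Difference: -3.005 − 0.303 = -3.308 pp.

-3.31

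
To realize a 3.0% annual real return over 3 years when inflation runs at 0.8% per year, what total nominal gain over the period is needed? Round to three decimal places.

Required annual nominal rate: (1+3.0%)(1+0.8%) − 1 = 3.824%.
Cumulative over 3 years: (1 + 0.03824)^3 − 1 ≈ 0.11916.

11.916%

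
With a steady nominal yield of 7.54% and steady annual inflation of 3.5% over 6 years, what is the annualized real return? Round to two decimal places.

With constant rates the annual real return is the same each year: (1+7.54%)/(1+3.5%) − 1 = 0.03903.

3.90%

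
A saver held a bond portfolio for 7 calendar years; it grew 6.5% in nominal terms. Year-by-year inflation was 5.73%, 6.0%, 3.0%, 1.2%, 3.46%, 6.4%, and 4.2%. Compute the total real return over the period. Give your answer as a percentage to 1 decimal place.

Cumulative inflation factor: 1.0573 × 1.060 × 1.030 × 1.012 × 1.0346 × 1.064 × 1.042 ≈ 1.34000.
Nominal growth factor: 1.06500. Real growth factor = 1.06500 / 1.34000 ≈ 0.79478.
Total real return ≈ -20.5222%.

-20.5%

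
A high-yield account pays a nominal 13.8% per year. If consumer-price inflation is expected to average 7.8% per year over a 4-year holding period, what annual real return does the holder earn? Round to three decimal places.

5.566%

With constant rates the annual real return is the same each year: (1+13.8%)/(1+7.8%) − 1 = 0.05566.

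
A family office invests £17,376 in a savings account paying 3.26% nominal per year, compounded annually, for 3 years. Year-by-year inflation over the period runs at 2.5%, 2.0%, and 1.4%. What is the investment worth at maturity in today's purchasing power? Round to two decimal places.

£18,046.13

Nominal value at maturity: £17,376 × (1 + 3.26%)^3 ≈ £19,131.37.
Price-level factor over 3 years: 1.025 × 1.020 × 1.014 = 1.060137.
Dividing the nominal maturity value by the price-level factor gives the value in today's money.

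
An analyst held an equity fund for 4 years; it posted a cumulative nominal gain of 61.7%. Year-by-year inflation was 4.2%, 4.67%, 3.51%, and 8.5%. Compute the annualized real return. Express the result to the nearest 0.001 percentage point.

Cumulative inflation factor: 1.042 × 1.0467 × 1.0351 × 1.085 ≈ 1.22490.
Nominal growth factor: 1.61700. Real growth factor = 1.61700 / 1.22490 ≈ 1.32010.
Annualized: 1.32010^(1/4) − 1 ≈ 0.07189.

7.189%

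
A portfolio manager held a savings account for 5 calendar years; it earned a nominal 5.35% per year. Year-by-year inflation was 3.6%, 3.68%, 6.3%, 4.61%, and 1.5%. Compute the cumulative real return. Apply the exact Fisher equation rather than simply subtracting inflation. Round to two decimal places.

7.04%

Cumulative inflation factor: 1.036 × 1.0368 × 1.063 × 1.0461 × 1.015 ≈ 1.21235.
Nominal growth factor: 1.29770. Real growth factor = 1.29770 / 1.21235 ≈ 1.07040.
Total real return ≈ 7.0398%.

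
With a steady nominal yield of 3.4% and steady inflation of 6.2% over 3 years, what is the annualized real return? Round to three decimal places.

-2.637%

With constant rates the annual real return is the same each year: (1+3.4%)/(1+6.2%) − 1 = -0.02637.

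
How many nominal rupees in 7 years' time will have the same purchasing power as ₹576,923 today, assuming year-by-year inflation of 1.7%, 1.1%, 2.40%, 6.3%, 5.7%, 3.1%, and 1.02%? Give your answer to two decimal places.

Cumulative price-level factor: 1.017 × 1.011 × 1.0240 × 1.063 × 1.057 × 1.031 × 1.0102 ≈ 1.2321011032.
Multiplying ₹576,923 by the price-level factor gives the future nominal sum.

₹710,827.46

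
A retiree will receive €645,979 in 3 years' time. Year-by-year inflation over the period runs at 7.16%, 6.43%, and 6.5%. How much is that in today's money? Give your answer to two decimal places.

€531,829.01

Price-level factor over 3 years: 1.0716 × 1.0643 × 1.065 = 1.2146366322.
Purchasing power today: €645,979 divided by that factor.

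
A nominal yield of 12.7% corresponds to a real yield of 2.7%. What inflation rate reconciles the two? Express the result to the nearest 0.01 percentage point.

From (1+r_nom) = (1+r_real)(1+π), we get 1+π = (1 + 12.7%)/(1 + 2.7%) = 1.127/1.027 ≈ 1.09737.
So π ≈ 9.7371%.

9.74%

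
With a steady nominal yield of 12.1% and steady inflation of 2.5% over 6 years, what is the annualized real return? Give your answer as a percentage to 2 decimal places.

With constant rates the annual real return is the same each year: (1+12.1%)/(1+2.5%) − 1 = 0.09366.

9.37%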